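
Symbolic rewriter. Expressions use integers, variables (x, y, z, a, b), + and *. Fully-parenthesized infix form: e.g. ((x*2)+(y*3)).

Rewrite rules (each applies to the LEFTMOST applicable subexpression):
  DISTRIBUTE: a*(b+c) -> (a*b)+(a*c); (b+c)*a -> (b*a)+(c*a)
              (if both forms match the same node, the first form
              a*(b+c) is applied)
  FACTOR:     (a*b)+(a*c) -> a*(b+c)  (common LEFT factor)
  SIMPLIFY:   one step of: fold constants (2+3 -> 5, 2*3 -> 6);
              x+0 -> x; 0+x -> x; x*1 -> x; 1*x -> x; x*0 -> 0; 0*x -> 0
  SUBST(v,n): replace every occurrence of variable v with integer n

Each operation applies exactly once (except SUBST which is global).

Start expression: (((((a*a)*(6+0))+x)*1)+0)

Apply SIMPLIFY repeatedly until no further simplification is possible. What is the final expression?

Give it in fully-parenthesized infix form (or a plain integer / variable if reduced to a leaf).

Answer: (((a*a)*6)+x)

Derivation:
Start: (((((a*a)*(6+0))+x)*1)+0)
Step 1: at root: (((((a*a)*(6+0))+x)*1)+0) -> ((((a*a)*(6+0))+x)*1); overall: (((((a*a)*(6+0))+x)*1)+0) -> ((((a*a)*(6+0))+x)*1)
Step 2: at root: ((((a*a)*(6+0))+x)*1) -> (((a*a)*(6+0))+x); overall: ((((a*a)*(6+0))+x)*1) -> (((a*a)*(6+0))+x)
Step 3: at LR: (6+0) -> 6; overall: (((a*a)*(6+0))+x) -> (((a*a)*6)+x)
Fixed point: (((a*a)*6)+x)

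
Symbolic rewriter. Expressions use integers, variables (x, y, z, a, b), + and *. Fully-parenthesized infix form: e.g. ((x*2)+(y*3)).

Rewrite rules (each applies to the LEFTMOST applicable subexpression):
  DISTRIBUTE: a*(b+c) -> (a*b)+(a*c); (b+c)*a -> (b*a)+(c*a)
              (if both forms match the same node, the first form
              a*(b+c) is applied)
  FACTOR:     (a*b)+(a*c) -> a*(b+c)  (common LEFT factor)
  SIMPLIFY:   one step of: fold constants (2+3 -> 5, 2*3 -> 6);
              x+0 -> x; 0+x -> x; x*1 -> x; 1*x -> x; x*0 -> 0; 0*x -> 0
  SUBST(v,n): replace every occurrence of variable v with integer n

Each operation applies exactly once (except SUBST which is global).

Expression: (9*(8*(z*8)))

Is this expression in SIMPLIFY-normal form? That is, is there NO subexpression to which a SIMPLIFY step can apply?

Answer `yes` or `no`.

Expression: (9*(8*(z*8)))
Scanning for simplifiable subexpressions (pre-order)...
  at root: (9*(8*(z*8))) (not simplifiable)
  at R: (8*(z*8)) (not simplifiable)
  at RR: (z*8) (not simplifiable)
Result: no simplifiable subexpression found -> normal form.

Answer: yes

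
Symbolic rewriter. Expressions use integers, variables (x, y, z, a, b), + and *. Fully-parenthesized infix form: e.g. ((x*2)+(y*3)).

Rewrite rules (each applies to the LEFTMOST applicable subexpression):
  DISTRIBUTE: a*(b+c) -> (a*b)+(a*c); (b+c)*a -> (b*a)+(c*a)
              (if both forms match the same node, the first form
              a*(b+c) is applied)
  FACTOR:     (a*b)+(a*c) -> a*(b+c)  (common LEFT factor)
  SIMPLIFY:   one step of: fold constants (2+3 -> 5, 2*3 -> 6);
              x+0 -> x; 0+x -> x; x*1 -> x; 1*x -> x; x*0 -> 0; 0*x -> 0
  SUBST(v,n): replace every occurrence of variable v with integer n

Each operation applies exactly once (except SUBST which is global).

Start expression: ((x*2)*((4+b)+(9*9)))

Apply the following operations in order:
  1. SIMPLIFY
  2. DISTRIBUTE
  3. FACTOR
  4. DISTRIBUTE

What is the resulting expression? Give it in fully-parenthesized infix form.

Start: ((x*2)*((4+b)+(9*9)))
Apply SIMPLIFY at RR (target: (9*9)): ((x*2)*((4+b)+(9*9))) -> ((x*2)*((4+b)+81))
Apply DISTRIBUTE at root (target: ((x*2)*((4+b)+81))): ((x*2)*((4+b)+81)) -> (((x*2)*(4+b))+((x*2)*81))
Apply FACTOR at root (target: (((x*2)*(4+b))+((x*2)*81))): (((x*2)*(4+b))+((x*2)*81)) -> ((x*2)*((4+b)+81))
Apply DISTRIBUTE at root (target: ((x*2)*((4+b)+81))): ((x*2)*((4+b)+81)) -> (((x*2)*(4+b))+((x*2)*81))

Answer: (((x*2)*(4+b))+((x*2)*81))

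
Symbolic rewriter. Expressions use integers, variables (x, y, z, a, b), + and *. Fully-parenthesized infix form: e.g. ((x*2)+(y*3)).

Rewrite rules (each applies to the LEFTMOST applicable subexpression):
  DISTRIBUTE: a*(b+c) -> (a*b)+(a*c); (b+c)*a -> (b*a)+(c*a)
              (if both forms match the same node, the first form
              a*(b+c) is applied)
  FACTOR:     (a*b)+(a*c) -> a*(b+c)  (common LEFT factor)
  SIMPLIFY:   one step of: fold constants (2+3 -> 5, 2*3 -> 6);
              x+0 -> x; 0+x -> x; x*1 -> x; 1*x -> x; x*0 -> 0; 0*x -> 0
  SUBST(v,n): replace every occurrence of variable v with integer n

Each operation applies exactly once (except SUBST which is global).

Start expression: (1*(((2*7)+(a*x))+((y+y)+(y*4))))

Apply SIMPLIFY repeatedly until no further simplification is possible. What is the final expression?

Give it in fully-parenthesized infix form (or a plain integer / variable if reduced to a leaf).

Answer: ((14+(a*x))+((y+y)+(y*4)))

Derivation:
Start: (1*(((2*7)+(a*x))+((y+y)+(y*4))))
Step 1: at root: (1*(((2*7)+(a*x))+((y+y)+(y*4)))) -> (((2*7)+(a*x))+((y+y)+(y*4))); overall: (1*(((2*7)+(a*x))+((y+y)+(y*4)))) -> (((2*7)+(a*x))+((y+y)+(y*4)))
Step 2: at LL: (2*7) -> 14; overall: (((2*7)+(a*x))+((y+y)+(y*4))) -> ((14+(a*x))+((y+y)+(y*4)))
Fixed point: ((14+(a*x))+((y+y)+(y*4)))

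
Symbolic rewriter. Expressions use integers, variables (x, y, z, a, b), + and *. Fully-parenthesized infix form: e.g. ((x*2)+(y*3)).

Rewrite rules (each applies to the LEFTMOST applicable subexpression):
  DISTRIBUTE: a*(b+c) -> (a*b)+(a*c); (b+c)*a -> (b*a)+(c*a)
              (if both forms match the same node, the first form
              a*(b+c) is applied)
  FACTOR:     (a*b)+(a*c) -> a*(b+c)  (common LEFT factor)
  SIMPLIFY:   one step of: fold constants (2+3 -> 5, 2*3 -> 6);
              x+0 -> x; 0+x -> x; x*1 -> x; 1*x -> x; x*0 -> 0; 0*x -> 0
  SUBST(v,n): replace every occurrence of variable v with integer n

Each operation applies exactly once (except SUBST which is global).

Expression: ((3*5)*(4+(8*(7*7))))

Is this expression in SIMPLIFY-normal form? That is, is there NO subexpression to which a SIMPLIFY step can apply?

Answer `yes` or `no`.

Expression: ((3*5)*(4+(8*(7*7))))
Scanning for simplifiable subexpressions (pre-order)...
  at root: ((3*5)*(4+(8*(7*7)))) (not simplifiable)
  at L: (3*5) (SIMPLIFIABLE)
  at R: (4+(8*(7*7))) (not simplifiable)
  at RR: (8*(7*7)) (not simplifiable)
  at RRR: (7*7) (SIMPLIFIABLE)
Found simplifiable subexpr at path L: (3*5)
One SIMPLIFY step would give: (15*(4+(8*(7*7))))
-> NOT in normal form.

Answer: no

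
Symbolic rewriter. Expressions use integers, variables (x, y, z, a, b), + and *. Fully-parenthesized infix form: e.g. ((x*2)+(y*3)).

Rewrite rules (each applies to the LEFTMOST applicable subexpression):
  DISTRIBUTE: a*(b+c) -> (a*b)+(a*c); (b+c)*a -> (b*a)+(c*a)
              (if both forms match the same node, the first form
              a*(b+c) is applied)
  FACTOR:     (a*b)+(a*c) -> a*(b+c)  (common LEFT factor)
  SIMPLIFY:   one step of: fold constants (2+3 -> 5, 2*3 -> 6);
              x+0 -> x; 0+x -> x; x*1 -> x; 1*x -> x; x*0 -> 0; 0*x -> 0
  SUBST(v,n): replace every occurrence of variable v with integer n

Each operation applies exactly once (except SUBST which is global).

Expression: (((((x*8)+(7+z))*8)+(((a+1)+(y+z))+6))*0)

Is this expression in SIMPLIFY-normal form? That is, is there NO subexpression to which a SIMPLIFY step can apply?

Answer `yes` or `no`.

Expression: (((((x*8)+(7+z))*8)+(((a+1)+(y+z))+6))*0)
Scanning for simplifiable subexpressions (pre-order)...
  at root: (((((x*8)+(7+z))*8)+(((a+1)+(y+z))+6))*0) (SIMPLIFIABLE)
  at L: ((((x*8)+(7+z))*8)+(((a+1)+(y+z))+6)) (not simplifiable)
  at LL: (((x*8)+(7+z))*8) (not simplifiable)
  at LLL: ((x*8)+(7+z)) (not simplifiable)
  at LLLL: (x*8) (not simplifiable)
  at LLLR: (7+z) (not simplifiable)
  at LR: (((a+1)+(y+z))+6) (not simplifiable)
  at LRL: ((a+1)+(y+z)) (not simplifiable)
  at LRLL: (a+1) (not simplifiable)
  at LRLR: (y+z) (not simplifiable)
Found simplifiable subexpr at path root: (((((x*8)+(7+z))*8)+(((a+1)+(y+z))+6))*0)
One SIMPLIFY step would give: 0
-> NOT in normal form.

Answer: no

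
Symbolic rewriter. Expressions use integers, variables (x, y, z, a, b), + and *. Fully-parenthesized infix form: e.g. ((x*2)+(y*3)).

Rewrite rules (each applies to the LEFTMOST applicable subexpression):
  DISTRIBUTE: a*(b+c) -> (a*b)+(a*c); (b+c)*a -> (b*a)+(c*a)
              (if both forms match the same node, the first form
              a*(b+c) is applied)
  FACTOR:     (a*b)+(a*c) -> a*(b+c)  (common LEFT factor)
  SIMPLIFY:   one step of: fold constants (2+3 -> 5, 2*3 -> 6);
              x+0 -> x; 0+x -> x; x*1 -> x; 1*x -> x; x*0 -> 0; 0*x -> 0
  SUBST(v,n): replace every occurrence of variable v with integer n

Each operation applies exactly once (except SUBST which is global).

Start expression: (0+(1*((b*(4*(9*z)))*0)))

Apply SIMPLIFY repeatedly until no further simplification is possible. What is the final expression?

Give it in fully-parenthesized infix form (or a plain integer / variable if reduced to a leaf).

Start: (0+(1*((b*(4*(9*z)))*0)))
Step 1: at root: (0+(1*((b*(4*(9*z)))*0))) -> (1*((b*(4*(9*z)))*0)); overall: (0+(1*((b*(4*(9*z)))*0))) -> (1*((b*(4*(9*z)))*0))
Step 2: at root: (1*((b*(4*(9*z)))*0)) -> ((b*(4*(9*z)))*0); overall: (1*((b*(4*(9*z)))*0)) -> ((b*(4*(9*z)))*0)
Step 3: at root: ((b*(4*(9*z)))*0) -> 0; overall: ((b*(4*(9*z)))*0) -> 0
Fixed point: 0

Answer: 0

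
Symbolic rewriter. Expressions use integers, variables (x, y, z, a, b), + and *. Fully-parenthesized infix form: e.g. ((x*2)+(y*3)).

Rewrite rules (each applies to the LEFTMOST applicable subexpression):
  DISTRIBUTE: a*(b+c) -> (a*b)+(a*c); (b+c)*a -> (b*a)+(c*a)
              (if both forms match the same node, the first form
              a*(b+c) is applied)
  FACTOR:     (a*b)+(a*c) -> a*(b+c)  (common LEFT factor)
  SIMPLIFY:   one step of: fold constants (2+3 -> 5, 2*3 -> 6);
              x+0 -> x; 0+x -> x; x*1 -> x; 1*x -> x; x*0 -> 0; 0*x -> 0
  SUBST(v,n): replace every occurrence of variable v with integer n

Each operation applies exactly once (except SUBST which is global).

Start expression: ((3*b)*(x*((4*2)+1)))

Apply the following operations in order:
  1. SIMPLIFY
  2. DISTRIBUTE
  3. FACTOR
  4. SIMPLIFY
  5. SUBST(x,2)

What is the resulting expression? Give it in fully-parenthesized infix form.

Answer: ((3*b)*(2*9))

Derivation:
Start: ((3*b)*(x*((4*2)+1)))
Apply SIMPLIFY at RRL (target: (4*2)): ((3*b)*(x*((4*2)+1))) -> ((3*b)*(x*(8+1)))
Apply DISTRIBUTE at R (target: (x*(8+1))): ((3*b)*(x*(8+1))) -> ((3*b)*((x*8)+(x*1)))
Apply FACTOR at R (target: ((x*8)+(x*1))): ((3*b)*((x*8)+(x*1))) -> ((3*b)*(x*(8+1)))
Apply SIMPLIFY at RR (target: (8+1)): ((3*b)*(x*(8+1))) -> ((3*b)*(x*9))
Apply SUBST(x,2): ((3*b)*(x*9)) -> ((3*b)*(2*9))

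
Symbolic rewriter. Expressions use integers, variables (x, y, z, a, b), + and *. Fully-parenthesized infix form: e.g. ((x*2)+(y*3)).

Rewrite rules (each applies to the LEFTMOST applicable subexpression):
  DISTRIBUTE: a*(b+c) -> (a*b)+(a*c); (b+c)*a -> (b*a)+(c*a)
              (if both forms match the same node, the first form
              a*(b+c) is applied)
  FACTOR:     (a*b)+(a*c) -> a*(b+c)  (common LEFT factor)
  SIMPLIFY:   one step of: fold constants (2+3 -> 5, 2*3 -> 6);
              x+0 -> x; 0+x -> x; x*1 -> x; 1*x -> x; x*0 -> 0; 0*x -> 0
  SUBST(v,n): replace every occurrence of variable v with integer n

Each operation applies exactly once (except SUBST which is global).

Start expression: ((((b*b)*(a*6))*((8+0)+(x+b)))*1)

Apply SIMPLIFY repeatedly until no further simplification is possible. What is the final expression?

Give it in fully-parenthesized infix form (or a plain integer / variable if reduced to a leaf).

Start: ((((b*b)*(a*6))*((8+0)+(x+b)))*1)
Step 1: at root: ((((b*b)*(a*6))*((8+0)+(x+b)))*1) -> (((b*b)*(a*6))*((8+0)+(x+b))); overall: ((((b*b)*(a*6))*((8+0)+(x+b)))*1) -> (((b*b)*(a*6))*((8+0)+(x+b)))
Step 2: at RL: (8+0) -> 8; overall: (((b*b)*(a*6))*((8+0)+(x+b))) -> (((b*b)*(a*6))*(8+(x+b)))
Fixed point: (((b*b)*(a*6))*(8+(x+b)))

Answer: (((b*b)*(a*6))*(8+(x+b)))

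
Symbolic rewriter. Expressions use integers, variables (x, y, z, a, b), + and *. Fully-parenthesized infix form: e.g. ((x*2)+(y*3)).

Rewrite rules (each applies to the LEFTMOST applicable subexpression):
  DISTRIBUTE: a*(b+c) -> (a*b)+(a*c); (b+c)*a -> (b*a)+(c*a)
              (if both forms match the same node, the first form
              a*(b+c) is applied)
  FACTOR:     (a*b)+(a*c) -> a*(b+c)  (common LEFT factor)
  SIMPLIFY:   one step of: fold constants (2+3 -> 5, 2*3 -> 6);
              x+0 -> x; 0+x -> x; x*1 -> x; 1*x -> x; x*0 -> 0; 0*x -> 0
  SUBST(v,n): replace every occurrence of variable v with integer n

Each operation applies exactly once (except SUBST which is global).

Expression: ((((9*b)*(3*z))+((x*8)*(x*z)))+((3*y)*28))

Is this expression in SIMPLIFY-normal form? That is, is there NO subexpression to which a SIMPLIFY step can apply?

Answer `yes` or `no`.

Answer: yes

Derivation:
Expression: ((((9*b)*(3*z))+((x*8)*(x*z)))+((3*y)*28))
Scanning for simplifiable subexpressions (pre-order)...
  at root: ((((9*b)*(3*z))+((x*8)*(x*z)))+((3*y)*28)) (not simplifiable)
  at L: (((9*b)*(3*z))+((x*8)*(x*z))) (not simplifiable)
  at LL: ((9*b)*(3*z)) (not simplifiable)
  at LLL: (9*b) (not simplifiable)
  at LLR: (3*z) (not simplifiable)
  at LR: ((x*8)*(x*z)) (not simplifiable)
  at LRL: (x*8) (not simplifiable)
  at LRR: (x*z) (not simplifiable)
  at R: ((3*y)*28) (not simplifiable)
  at RL: (3*y) (not simplifiable)
Result: no simplifiable subexpression found -> normal form.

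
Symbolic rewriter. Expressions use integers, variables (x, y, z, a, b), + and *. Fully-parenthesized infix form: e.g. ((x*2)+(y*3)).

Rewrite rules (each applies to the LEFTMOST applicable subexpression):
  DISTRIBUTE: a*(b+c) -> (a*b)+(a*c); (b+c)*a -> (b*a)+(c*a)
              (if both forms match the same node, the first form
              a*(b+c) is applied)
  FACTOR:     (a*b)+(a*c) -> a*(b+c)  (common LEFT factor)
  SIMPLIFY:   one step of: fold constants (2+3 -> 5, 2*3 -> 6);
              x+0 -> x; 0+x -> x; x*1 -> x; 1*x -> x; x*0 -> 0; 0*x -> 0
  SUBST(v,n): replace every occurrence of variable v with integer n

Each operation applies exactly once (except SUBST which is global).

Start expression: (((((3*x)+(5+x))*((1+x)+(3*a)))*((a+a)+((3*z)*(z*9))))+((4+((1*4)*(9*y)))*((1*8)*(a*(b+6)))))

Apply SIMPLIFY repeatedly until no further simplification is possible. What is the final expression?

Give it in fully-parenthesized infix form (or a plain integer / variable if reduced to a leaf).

Start: (((((3*x)+(5+x))*((1+x)+(3*a)))*((a+a)+((3*z)*(z*9))))+((4+((1*4)*(9*y)))*((1*8)*(a*(b+6)))))
Step 1: at RLRL: (1*4) -> 4; overall: (((((3*x)+(5+x))*((1+x)+(3*a)))*((a+a)+((3*z)*(z*9))))+((4+((1*4)*(9*y)))*((1*8)*(a*(b+6))))) -> (((((3*x)+(5+x))*((1+x)+(3*a)))*((a+a)+((3*z)*(z*9))))+((4+(4*(9*y)))*((1*8)*(a*(b+6)))))
Step 2: at RRL: (1*8) -> 8; overall: (((((3*x)+(5+x))*((1+x)+(3*a)))*((a+a)+((3*z)*(z*9))))+((4+(4*(9*y)))*((1*8)*(a*(b+6))))) -> (((((3*x)+(5+x))*((1+x)+(3*a)))*((a+a)+((3*z)*(z*9))))+((4+(4*(9*y)))*(8*(a*(b+6)))))
Fixed point: (((((3*x)+(5+x))*((1+x)+(3*a)))*((a+a)+((3*z)*(z*9))))+((4+(4*(9*y)))*(8*(a*(b+6)))))

Answer: (((((3*x)+(5+x))*((1+x)+(3*a)))*((a+a)+((3*z)*(z*9))))+((4+(4*(9*y)))*(8*(a*(b+6)))))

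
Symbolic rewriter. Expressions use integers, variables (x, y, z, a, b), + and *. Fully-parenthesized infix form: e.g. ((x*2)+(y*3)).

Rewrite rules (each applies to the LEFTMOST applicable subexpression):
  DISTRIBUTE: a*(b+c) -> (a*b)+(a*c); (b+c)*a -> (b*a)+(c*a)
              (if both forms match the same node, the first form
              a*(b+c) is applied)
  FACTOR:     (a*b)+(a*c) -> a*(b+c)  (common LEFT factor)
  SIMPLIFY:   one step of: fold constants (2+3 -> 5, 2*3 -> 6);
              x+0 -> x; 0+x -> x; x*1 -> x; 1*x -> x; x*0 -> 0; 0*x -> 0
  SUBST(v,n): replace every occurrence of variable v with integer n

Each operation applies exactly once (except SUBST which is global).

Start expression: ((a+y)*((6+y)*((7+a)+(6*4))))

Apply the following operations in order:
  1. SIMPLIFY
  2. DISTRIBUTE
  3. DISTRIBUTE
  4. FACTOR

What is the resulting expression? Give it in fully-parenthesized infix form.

Answer: ((a*((6+y)*((7+a)+24)))+(y*((6+y)*((7+a)+24))))

Derivation:
Start: ((a+y)*((6+y)*((7+a)+(6*4))))
Apply SIMPLIFY at RRR (target: (6*4)): ((a+y)*((6+y)*((7+a)+(6*4)))) -> ((a+y)*((6+y)*((7+a)+24)))
Apply DISTRIBUTE at root (target: ((a+y)*((6+y)*((7+a)+24)))): ((a+y)*((6+y)*((7+a)+24))) -> ((a*((6+y)*((7+a)+24)))+(y*((6+y)*((7+a)+24))))
Apply DISTRIBUTE at LR (target: ((6+y)*((7+a)+24))): ((a*((6+y)*((7+a)+24)))+(y*((6+y)*((7+a)+24)))) -> ((a*(((6+y)*(7+a))+((6+y)*24)))+(y*((6+y)*((7+a)+24))))
Apply FACTOR at LR (target: (((6+y)*(7+a))+((6+y)*24))): ((a*(((6+y)*(7+a))+((6+y)*24)))+(y*((6+y)*((7+a)+24)))) -> ((a*((6+y)*((7+a)+24)))+(y*((6+y)*((7+a)+24))))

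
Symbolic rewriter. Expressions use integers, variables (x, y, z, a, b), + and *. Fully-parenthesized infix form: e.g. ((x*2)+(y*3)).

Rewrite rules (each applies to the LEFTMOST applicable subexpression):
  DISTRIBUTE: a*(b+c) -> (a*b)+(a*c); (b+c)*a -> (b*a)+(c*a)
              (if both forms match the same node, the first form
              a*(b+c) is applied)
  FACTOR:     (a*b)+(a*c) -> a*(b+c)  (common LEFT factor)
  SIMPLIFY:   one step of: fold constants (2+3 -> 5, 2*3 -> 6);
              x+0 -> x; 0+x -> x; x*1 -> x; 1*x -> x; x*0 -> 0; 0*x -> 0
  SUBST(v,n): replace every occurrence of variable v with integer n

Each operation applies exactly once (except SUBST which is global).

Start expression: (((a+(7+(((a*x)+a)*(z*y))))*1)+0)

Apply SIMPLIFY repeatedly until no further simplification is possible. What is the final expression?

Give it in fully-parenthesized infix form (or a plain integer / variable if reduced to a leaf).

Answer: (a+(7+(((a*x)+a)*(z*y))))

Derivation:
Start: (((a+(7+(((a*x)+a)*(z*y))))*1)+0)
Step 1: at root: (((a+(7+(((a*x)+a)*(z*y))))*1)+0) -> ((a+(7+(((a*x)+a)*(z*y))))*1); overall: (((a+(7+(((a*x)+a)*(z*y))))*1)+0) -> ((a+(7+(((a*x)+a)*(z*y))))*1)
Step 2: at root: ((a+(7+(((a*x)+a)*(z*y))))*1) -> (a+(7+(((a*x)+a)*(z*y)))); overall: ((a+(7+(((a*x)+a)*(z*y))))*1) -> (a+(7+(((a*x)+a)*(z*y))))
Fixed point: (a+(7+(((a*x)+a)*(z*y))))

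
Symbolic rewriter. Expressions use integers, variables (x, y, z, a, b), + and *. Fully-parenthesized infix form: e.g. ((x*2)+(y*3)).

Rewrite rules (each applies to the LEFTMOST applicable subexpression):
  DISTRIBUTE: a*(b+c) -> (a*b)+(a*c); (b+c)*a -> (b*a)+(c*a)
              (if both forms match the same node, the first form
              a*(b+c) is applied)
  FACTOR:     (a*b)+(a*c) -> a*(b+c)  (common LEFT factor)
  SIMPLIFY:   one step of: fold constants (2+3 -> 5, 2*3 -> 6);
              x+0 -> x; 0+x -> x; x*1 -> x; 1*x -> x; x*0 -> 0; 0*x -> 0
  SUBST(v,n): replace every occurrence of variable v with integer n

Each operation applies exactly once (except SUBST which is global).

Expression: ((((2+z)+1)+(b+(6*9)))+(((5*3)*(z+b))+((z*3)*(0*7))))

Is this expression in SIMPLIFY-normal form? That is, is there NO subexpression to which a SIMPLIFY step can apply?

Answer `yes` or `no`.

Expression: ((((2+z)+1)+(b+(6*9)))+(((5*3)*(z+b))+((z*3)*(0*7))))
Scanning for simplifiable subexpressions (pre-order)...
  at root: ((((2+z)+1)+(b+(6*9)))+(((5*3)*(z+b))+((z*3)*(0*7)))) (not simplifiable)
  at L: (((2+z)+1)+(b+(6*9))) (not simplifiable)
  at LL: ((2+z)+1) (not simplifiable)
  at LLL: (2+z) (not simplifiable)
  at LR: (b+(6*9)) (not simplifiable)
  at LRR: (6*9) (SIMPLIFIABLE)
  at R: (((5*3)*(z+b))+((z*3)*(0*7))) (not simplifiable)
  at RL: ((5*3)*(z+b)) (not simplifiable)
  at RLL: (5*3) (SIMPLIFIABLE)
  at RLR: (z+b) (not simplifiable)
  at RR: ((z*3)*(0*7)) (not simplifiable)
  at RRL: (z*3) (not simplifiable)
  at RRR: (0*7) (SIMPLIFIABLE)
Found simplifiable subexpr at path LRR: (6*9)
One SIMPLIFY step would give: ((((2+z)+1)+(b+54))+(((5*3)*(z+b))+((z*3)*(0*7))))
-> NOT in normal form.

Answer: no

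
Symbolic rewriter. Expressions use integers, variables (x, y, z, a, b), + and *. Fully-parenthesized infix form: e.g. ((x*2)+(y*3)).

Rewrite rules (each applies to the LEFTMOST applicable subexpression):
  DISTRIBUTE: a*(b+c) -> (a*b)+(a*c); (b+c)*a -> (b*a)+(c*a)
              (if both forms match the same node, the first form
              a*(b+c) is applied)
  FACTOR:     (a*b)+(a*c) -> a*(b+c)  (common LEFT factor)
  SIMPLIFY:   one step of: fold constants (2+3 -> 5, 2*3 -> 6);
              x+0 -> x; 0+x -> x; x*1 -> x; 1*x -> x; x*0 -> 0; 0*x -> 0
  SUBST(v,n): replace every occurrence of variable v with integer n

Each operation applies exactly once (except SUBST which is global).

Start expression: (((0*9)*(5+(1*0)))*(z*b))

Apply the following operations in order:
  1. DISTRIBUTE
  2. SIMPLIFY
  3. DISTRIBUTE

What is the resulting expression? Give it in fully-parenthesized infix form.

Start: (((0*9)*(5+(1*0)))*(z*b))
Apply DISTRIBUTE at L (target: ((0*9)*(5+(1*0)))): (((0*9)*(5+(1*0)))*(z*b)) -> ((((0*9)*5)+((0*9)*(1*0)))*(z*b))
Apply SIMPLIFY at LLL (target: (0*9)): ((((0*9)*5)+((0*9)*(1*0)))*(z*b)) -> (((0*5)+((0*9)*(1*0)))*(z*b))
Apply DISTRIBUTE at root (target: (((0*5)+((0*9)*(1*0)))*(z*b))): (((0*5)+((0*9)*(1*0)))*(z*b)) -> (((0*5)*(z*b))+(((0*9)*(1*0))*(z*b)))

Answer: (((0*5)*(z*b))+(((0*9)*(1*0))*(z*b)))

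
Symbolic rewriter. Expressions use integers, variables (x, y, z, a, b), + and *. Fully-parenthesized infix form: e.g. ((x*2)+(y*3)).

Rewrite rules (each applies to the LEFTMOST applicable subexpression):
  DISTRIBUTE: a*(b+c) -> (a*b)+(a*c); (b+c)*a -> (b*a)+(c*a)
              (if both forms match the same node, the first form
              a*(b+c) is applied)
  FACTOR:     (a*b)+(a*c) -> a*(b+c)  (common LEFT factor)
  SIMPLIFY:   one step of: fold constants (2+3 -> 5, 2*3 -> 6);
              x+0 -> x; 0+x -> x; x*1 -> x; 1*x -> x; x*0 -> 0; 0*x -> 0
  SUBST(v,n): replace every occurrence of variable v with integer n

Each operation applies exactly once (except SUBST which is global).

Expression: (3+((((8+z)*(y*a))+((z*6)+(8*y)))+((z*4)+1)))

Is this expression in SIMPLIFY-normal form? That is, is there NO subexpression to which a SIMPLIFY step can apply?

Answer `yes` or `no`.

Expression: (3+((((8+z)*(y*a))+((z*6)+(8*y)))+((z*4)+1)))
Scanning for simplifiable subexpressions (pre-order)...
  at root: (3+((((8+z)*(y*a))+((z*6)+(8*y)))+((z*4)+1))) (not simplifiable)
  at R: ((((8+z)*(y*a))+((z*6)+(8*y)))+((z*4)+1)) (not simplifiable)
  at RL: (((8+z)*(y*a))+((z*6)+(8*y))) (not simplifiable)
  at RLL: ((8+z)*(y*a)) (not simplifiable)
  at RLLL: (8+z) (not simplifiable)
  at RLLR: (y*a) (not simplifiable)
  at RLR: ((z*6)+(8*y)) (not simplifiable)
  at RLRL: (z*6) (not simplifiable)
  at RLRR: (8*y) (not simplifiable)
  at RR: ((z*4)+1) (not simplifiable)
  at RRL: (z*4) (not simplifiable)
Result: no simplifiable subexpression found -> normal form.

Answer: yes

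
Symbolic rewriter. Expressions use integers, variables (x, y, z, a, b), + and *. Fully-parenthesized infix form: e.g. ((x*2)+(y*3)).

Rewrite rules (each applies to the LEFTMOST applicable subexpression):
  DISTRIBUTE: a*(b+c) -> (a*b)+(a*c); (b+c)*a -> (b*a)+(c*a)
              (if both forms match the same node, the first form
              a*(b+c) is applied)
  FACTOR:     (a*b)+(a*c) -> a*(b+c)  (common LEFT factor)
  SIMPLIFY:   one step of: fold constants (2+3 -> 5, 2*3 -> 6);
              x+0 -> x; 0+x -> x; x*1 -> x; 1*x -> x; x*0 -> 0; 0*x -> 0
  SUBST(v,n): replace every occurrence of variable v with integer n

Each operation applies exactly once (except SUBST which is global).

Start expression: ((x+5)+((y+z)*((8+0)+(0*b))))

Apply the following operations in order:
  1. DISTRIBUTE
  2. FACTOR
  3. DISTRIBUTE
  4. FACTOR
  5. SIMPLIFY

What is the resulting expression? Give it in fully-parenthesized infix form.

Answer: ((x+5)+((y+z)*(8+(0*b))))

Derivation:
Start: ((x+5)+((y+z)*((8+0)+(0*b))))
Apply DISTRIBUTE at R (target: ((y+z)*((8+0)+(0*b)))): ((x+5)+((y+z)*((8+0)+(0*b)))) -> ((x+5)+(((y+z)*(8+0))+((y+z)*(0*b))))
Apply FACTOR at R (target: (((y+z)*(8+0))+((y+z)*(0*b)))): ((x+5)+(((y+z)*(8+0))+((y+z)*(0*b)))) -> ((x+5)+((y+z)*((8+0)+(0*b))))
Apply DISTRIBUTE at R (target: ((y+z)*((8+0)+(0*b)))): ((x+5)+((y+z)*((8+0)+(0*b)))) -> ((x+5)+(((y+z)*(8+0))+((y+z)*(0*b))))
Apply FACTOR at R (target: (((y+z)*(8+0))+((y+z)*(0*b)))): ((x+5)+(((y+z)*(8+0))+((y+z)*(0*b)))) -> ((x+5)+((y+z)*((8+0)+(0*b))))
Apply SIMPLIFY at RRL (target: (8+0)): ((x+5)+((y+z)*((8+0)+(0*b)))) -> ((x+5)+((y+z)*(8+(0*b))))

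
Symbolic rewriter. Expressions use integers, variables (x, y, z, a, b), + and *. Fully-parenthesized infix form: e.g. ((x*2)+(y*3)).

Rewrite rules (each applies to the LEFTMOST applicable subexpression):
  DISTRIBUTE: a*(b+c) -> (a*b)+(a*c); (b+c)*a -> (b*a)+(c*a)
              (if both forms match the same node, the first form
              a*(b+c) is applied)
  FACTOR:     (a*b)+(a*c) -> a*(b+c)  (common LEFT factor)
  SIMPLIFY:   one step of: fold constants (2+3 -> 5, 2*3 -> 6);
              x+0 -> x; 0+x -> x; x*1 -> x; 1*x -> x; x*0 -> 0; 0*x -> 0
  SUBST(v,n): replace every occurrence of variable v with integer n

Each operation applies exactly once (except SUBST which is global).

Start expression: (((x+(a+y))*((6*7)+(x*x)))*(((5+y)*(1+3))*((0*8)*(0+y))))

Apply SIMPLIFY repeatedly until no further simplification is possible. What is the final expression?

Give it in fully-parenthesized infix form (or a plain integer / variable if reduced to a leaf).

Answer: 0

Derivation:
Start: (((x+(a+y))*((6*7)+(x*x)))*(((5+y)*(1+3))*((0*8)*(0+y))))
Step 1: at LRL: (6*7) -> 42; overall: (((x+(a+y))*((6*7)+(x*x)))*(((5+y)*(1+3))*((0*8)*(0+y)))) -> (((x+(a+y))*(42+(x*x)))*(((5+y)*(1+3))*((0*8)*(0+y))))
Step 2: at RLR: (1+3) -> 4; overall: (((x+(a+y))*(42+(x*x)))*(((5+y)*(1+3))*((0*8)*(0+y)))) -> (((x+(a+y))*(42+(x*x)))*(((5+y)*4)*((0*8)*(0+y))))
Step 3: at RRL: (0*8) -> 0; overall: (((x+(a+y))*(42+(x*x)))*(((5+y)*4)*((0*8)*(0+y)))) -> (((x+(a+y))*(42+(x*x)))*(((5+y)*4)*(0*(0+y))))
Step 4: at RR: (0*(0+y)) -> 0; overall: (((x+(a+y))*(42+(x*x)))*(((5+y)*4)*(0*(0+y)))) -> (((x+(a+y))*(42+(x*x)))*(((5+y)*4)*0))
Step 5: at R: (((5+y)*4)*0) -> 0; overall: (((x+(a+y))*(42+(x*x)))*(((5+y)*4)*0)) -> (((x+(a+y))*(42+(x*x)))*0)
Step 6: at root: (((x+(a+y))*(42+(x*x)))*0) -> 0; overall: (((x+(a+y))*(42+(x*x)))*0) -> 0
Fixed point: 0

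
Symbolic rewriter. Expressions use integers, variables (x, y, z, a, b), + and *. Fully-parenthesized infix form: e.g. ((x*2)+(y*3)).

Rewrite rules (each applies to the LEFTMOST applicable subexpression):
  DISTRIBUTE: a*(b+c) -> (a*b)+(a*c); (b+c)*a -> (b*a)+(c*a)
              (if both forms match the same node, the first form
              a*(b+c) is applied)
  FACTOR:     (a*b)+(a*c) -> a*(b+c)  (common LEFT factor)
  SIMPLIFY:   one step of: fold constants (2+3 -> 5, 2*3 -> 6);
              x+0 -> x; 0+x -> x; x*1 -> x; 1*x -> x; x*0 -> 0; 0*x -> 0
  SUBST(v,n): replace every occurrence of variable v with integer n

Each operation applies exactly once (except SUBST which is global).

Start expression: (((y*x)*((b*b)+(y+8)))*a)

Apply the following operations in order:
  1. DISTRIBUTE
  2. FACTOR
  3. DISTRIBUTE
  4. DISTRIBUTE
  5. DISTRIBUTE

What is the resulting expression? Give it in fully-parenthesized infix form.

Answer: ((((y*x)*(b*b))*a)+((((y*x)*y)+((y*x)*8))*a))

Derivation:
Start: (((y*x)*((b*b)+(y+8)))*a)
Apply DISTRIBUTE at L (target: ((y*x)*((b*b)+(y+8)))): (((y*x)*((b*b)+(y+8)))*a) -> ((((y*x)*(b*b))+((y*x)*(y+8)))*a)
Apply FACTOR at L (target: (((y*x)*(b*b))+((y*x)*(y+8)))): ((((y*x)*(b*b))+((y*x)*(y+8)))*a) -> (((y*x)*((b*b)+(y+8)))*a)
Apply DISTRIBUTE at L (target: ((y*x)*((b*b)+(y+8)))): (((y*x)*((b*b)+(y+8)))*a) -> ((((y*x)*(b*b))+((y*x)*(y+8)))*a)
Apply DISTRIBUTE at root (target: ((((y*x)*(b*b))+((y*x)*(y+8)))*a)): ((((y*x)*(b*b))+((y*x)*(y+8)))*a) -> ((((y*x)*(b*b))*a)+(((y*x)*(y+8))*a))
Apply DISTRIBUTE at RL (target: ((y*x)*(y+8))): ((((y*x)*(b*b))*a)+(((y*x)*(y+8))*a)) -> ((((y*x)*(b*b))*a)+((((y*x)*y)+((y*x)*8))*a))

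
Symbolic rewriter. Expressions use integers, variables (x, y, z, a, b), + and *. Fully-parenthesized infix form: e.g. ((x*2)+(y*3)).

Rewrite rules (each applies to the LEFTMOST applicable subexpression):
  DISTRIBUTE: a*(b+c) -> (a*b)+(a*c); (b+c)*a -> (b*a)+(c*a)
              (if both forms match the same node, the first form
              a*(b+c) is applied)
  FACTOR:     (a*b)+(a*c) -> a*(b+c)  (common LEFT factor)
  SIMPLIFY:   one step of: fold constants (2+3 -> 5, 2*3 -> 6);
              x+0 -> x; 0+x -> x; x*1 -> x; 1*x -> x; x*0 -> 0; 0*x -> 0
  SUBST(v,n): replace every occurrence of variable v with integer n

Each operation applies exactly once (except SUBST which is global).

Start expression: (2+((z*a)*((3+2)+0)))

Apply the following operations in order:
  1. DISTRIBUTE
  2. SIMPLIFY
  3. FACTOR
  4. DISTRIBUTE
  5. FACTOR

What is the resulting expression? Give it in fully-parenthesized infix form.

Start: (2+((z*a)*((3+2)+0)))
Apply DISTRIBUTE at R (target: ((z*a)*((3+2)+0))): (2+((z*a)*((3+2)+0))) -> (2+(((z*a)*(3+2))+((z*a)*0)))
Apply SIMPLIFY at RLR (target: (3+2)): (2+(((z*a)*(3+2))+((z*a)*0))) -> (2+(((z*a)*5)+((z*a)*0)))
Apply FACTOR at R (target: (((z*a)*5)+((z*a)*0))): (2+(((z*a)*5)+((z*a)*0))) -> (2+((z*a)*(5+0)))
Apply DISTRIBUTE at R (target: ((z*a)*(5+0))): (2+((z*a)*(5+0))) -> (2+(((z*a)*5)+((z*a)*0)))
Apply FACTOR at R (target: (((z*a)*5)+((z*a)*0))): (2+(((z*a)*5)+((z*a)*0))) -> (2+((z*a)*(5+0)))

Answer: (2+((z*a)*(5+0)))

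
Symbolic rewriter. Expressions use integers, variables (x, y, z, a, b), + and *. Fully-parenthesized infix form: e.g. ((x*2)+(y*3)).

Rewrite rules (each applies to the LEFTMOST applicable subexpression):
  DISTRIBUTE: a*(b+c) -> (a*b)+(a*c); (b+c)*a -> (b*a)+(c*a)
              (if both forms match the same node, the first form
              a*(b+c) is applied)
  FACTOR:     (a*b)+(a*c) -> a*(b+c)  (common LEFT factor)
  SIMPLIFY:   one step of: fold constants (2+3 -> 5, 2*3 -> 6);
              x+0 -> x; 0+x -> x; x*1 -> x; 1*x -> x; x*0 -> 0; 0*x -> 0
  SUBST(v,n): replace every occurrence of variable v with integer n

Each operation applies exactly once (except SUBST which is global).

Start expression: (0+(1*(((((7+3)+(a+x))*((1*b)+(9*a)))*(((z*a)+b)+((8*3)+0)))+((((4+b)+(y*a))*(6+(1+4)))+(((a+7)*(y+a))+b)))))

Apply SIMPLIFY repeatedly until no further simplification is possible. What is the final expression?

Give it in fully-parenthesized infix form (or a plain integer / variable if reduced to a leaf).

Start: (0+(1*(((((7+3)+(a+x))*((1*b)+(9*a)))*(((z*a)+b)+((8*3)+0)))+((((4+b)+(y*a))*(6+(1+4)))+(((a+7)*(y+a))+b)))))
Step 1: at root: (0+(1*(((((7+3)+(a+x))*((1*b)+(9*a)))*(((z*a)+b)+((8*3)+0)))+((((4+b)+(y*a))*(6+(1+4)))+(((a+7)*(y+a))+b))))) -> (1*(((((7+3)+(a+x))*((1*b)+(9*a)))*(((z*a)+b)+((8*3)+0)))+((((4+b)+(y*a))*(6+(1+4)))+(((a+7)*(y+a))+b)))); overall: (0+(1*(((((7+3)+(a+x))*((1*b)+(9*a)))*(((z*a)+b)+((8*3)+0)))+((((4+b)+(y*a))*(6+(1+4)))+(((a+7)*(y+a))+b))))) -> (1*(((((7+3)+(a+x))*((1*b)+(9*a)))*(((z*a)+b)+((8*3)+0)))+((((4+b)+(y*a))*(6+(1+4)))+(((a+7)*(y+a))+b))))
Step 2: at root: (1*(((((7+3)+(a+x))*((1*b)+(9*a)))*(((z*a)+b)+((8*3)+0)))+((((4+b)+(y*a))*(6+(1+4)))+(((a+7)*(y+a))+b)))) -> (((((7+3)+(a+x))*((1*b)+(9*a)))*(((z*a)+b)+((8*3)+0)))+((((4+b)+(y*a))*(6+(1+4)))+(((a+7)*(y+a))+b))); overall: (1*(((((7+3)+(a+x))*((1*b)+(9*a)))*(((z*a)+b)+((8*3)+0)))+((((4+b)+(y*a))*(6+(1+4)))+(((a+7)*(y+a))+b)))) -> (((((7+3)+(a+x))*((1*b)+(9*a)))*(((z*a)+b)+((8*3)+0)))+((((4+b)+(y*a))*(6+(1+4)))+(((a+7)*(y+a))+b)))
Step 3: at LLLL: (7+3) -> 10; overall: (((((7+3)+(a+x))*((1*b)+(9*a)))*(((z*a)+b)+((8*3)+0)))+((((4+b)+(y*a))*(6+(1+4)))+(((a+7)*(y+a))+b))) -> ((((10+(a+x))*((1*b)+(9*a)))*(((z*a)+b)+((8*3)+0)))+((((4+b)+(y*a))*(6+(1+4)))+(((a+7)*(y+a))+b)))
Step 4: at LLRL: (1*b) -> b; overall: ((((10+(a+x))*((1*b)+(9*a)))*(((z*a)+b)+((8*3)+0)))+((((4+b)+(y*a))*(6+(1+4)))+(((a+7)*(y+a))+b))) -> ((((10+(a+x))*(b+(9*a)))*(((z*a)+b)+((8*3)+0)))+((((4+b)+(y*a))*(6+(1+4)))+(((a+7)*(y+a))+b)))
Step 5: at LRR: ((8*3)+0) -> (8*3); overall: ((((10+(a+x))*(b+(9*a)))*(((z*a)+b)+((8*3)+0)))+((((4+b)+(y*a))*(6+(1+4)))+(((a+7)*(y+a))+b))) -> ((((10+(a+x))*(b+(9*a)))*(((z*a)+b)+(8*3)))+((((4+b)+(y*a))*(6+(1+4)))+(((a+7)*(y+a))+b)))
Step 6: at LRR: (8*3) -> 24; overall: ((((10+(a+x))*(b+(9*a)))*(((z*a)+b)+(8*3)))+((((4+b)+(y*a))*(6+(1+4)))+(((a+7)*(y+a))+b))) -> ((((10+(a+x))*(b+(9*a)))*(((z*a)+b)+24))+((((4+b)+(y*a))*(6+(1+4)))+(((a+7)*(y+a))+b)))
Step 7: at RLRR: (1+4) -> 5; overall: ((((10+(a+x))*(b+(9*a)))*(((z*a)+b)+24))+((((4+b)+(y*a))*(6+(1+4)))+(((a+7)*(y+a))+b))) -> ((((10+(a+x))*(b+(9*a)))*(((z*a)+b)+24))+((((4+b)+(y*a))*(6+5))+(((a+7)*(y+a))+b)))
Step 8: at RLR: (6+5) -> 11; overall: ((((10+(a+x))*(b+(9*a)))*(((z*a)+b)+24))+((((4+b)+(y*a))*(6+5))+(((a+7)*(y+a))+b))) -> ((((10+(a+x))*(b+(9*a)))*(((z*a)+b)+24))+((((4+b)+(y*a))*11)+(((a+7)*(y+a))+b)))
Fixed point: ((((10+(a+x))*(b+(9*a)))*(((z*a)+b)+24))+((((4+b)+(y*a))*11)+(((a+7)*(y+a))+b)))

Answer: ((((10+(a+x))*(b+(9*a)))*(((z*a)+b)+24))+((((4+b)+(y*a))*11)+(((a+7)*(y+a))+b)))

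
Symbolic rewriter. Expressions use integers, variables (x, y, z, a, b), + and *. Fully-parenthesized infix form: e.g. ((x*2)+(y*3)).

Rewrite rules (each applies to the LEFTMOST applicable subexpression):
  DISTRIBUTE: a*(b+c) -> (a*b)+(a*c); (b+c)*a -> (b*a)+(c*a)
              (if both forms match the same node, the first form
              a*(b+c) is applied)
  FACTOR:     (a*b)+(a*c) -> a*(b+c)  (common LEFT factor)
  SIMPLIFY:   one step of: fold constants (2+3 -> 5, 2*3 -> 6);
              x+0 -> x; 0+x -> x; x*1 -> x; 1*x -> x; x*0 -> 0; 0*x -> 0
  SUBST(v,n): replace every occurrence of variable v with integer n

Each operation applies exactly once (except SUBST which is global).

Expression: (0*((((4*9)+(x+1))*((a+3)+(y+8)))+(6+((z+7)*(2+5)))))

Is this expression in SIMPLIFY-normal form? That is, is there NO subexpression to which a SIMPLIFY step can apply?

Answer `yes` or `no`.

Expression: (0*((((4*9)+(x+1))*((a+3)+(y+8)))+(6+((z+7)*(2+5)))))
Scanning for simplifiable subexpressions (pre-order)...
  at root: (0*((((4*9)+(x+1))*((a+3)+(y+8)))+(6+((z+7)*(2+5))))) (SIMPLIFIABLE)
  at R: ((((4*9)+(x+1))*((a+3)+(y+8)))+(6+((z+7)*(2+5)))) (not simplifiable)
  at RL: (((4*9)+(x+1))*((a+3)+(y+8))) (not simplifiable)
  at RLL: ((4*9)+(x+1)) (not simplifiable)
  at RLLL: (4*9) (SIMPLIFIABLE)
  at RLLR: (x+1) (not simplifiable)
  at RLR: ((a+3)+(y+8)) (not simplifiable)
  at RLRL: (a+3) (not simplifiable)
  at RLRR: (y+8) (not simplifiable)
  at RR: (6+((z+7)*(2+5))) (not simplifiable)
  at RRR: ((z+7)*(2+5)) (not simplifiable)
  at RRRL: (z+7) (not simplifiable)
  at RRRR: (2+5) (SIMPLIFIABLE)
Found simplifiable subexpr at path root: (0*((((4*9)+(x+1))*((a+3)+(y+8)))+(6+((z+7)*(2+5)))))
One SIMPLIFY step would give: 0
-> NOT in normal form.

Answer: no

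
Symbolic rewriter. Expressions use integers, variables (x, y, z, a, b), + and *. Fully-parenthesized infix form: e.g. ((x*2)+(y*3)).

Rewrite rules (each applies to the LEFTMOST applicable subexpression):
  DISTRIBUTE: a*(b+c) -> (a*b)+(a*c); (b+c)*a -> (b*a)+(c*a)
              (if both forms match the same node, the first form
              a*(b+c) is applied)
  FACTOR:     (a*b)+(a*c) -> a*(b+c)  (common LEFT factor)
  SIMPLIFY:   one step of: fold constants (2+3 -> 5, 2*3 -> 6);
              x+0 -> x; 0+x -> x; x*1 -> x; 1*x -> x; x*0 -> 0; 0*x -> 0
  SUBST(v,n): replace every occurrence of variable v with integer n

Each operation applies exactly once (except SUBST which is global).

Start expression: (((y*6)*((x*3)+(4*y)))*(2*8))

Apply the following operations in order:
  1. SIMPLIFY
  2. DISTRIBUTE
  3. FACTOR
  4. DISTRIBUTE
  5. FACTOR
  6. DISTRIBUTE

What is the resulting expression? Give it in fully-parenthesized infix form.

Answer: ((((y*6)*(x*3))+((y*6)*(4*y)))*16)

Derivation:
Start: (((y*6)*((x*3)+(4*y)))*(2*8))
Apply SIMPLIFY at R (target: (2*8)): (((y*6)*((x*3)+(4*y)))*(2*8)) -> (((y*6)*((x*3)+(4*y)))*16)
Apply DISTRIBUTE at L (target: ((y*6)*((x*3)+(4*y)))): (((y*6)*((x*3)+(4*y)))*16) -> ((((y*6)*(x*3))+((y*6)*(4*y)))*16)
Apply FACTOR at L (target: (((y*6)*(x*3))+((y*6)*(4*y)))): ((((y*6)*(x*3))+((y*6)*(4*y)))*16) -> (((y*6)*((x*3)+(4*y)))*16)
Apply DISTRIBUTE at L (target: ((y*6)*((x*3)+(4*y)))): (((y*6)*((x*3)+(4*y)))*16) -> ((((y*6)*(x*3))+((y*6)*(4*y)))*16)
Apply FACTOR at L (target: (((y*6)*(x*3))+((y*6)*(4*y)))): ((((y*6)*(x*3))+((y*6)*(4*y)))*16) -> (((y*6)*((x*3)+(4*y)))*16)
Apply DISTRIBUTE at L (target: ((y*6)*((x*3)+(4*y)))): (((y*6)*((x*3)+(4*y)))*16) -> ((((y*6)*(x*3))+((y*6)*(4*y)))*16)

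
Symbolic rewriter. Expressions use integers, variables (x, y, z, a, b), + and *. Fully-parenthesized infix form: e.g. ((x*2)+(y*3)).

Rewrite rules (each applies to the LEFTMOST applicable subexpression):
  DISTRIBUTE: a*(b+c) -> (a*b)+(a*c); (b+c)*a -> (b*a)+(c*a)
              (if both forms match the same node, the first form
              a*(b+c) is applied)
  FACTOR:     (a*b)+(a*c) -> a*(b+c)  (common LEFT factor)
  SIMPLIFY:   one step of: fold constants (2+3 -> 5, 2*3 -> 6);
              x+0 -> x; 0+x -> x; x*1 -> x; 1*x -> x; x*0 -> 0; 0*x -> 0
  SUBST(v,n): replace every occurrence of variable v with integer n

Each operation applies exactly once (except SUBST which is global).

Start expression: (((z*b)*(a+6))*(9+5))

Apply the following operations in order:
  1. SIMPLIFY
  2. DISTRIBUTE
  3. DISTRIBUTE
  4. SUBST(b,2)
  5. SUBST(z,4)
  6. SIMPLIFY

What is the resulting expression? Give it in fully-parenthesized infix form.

Answer: (((8*a)*14)+(((4*2)*6)*14))

Derivation:
Start: (((z*b)*(a+6))*(9+5))
Apply SIMPLIFY at R (target: (9+5)): (((z*b)*(a+6))*(9+5)) -> (((z*b)*(a+6))*14)
Apply DISTRIBUTE at L (target: ((z*b)*(a+6))): (((z*b)*(a+6))*14) -> ((((z*b)*a)+((z*b)*6))*14)
Apply DISTRIBUTE at root (target: ((((z*b)*a)+((z*b)*6))*14)): ((((z*b)*a)+((z*b)*6))*14) -> ((((z*b)*a)*14)+(((z*b)*6)*14))
Apply SUBST(b,2): ((((z*b)*a)*14)+(((z*b)*6)*14)) -> ((((z*2)*a)*14)+(((z*2)*6)*14))
Apply SUBST(z,4): ((((z*2)*a)*14)+(((z*2)*6)*14)) -> ((((4*2)*a)*14)+(((4*2)*6)*14))
Apply SIMPLIFY at LLL (target: (4*2)): ((((4*2)*a)*14)+(((4*2)*6)*14)) -> (((8*a)*14)+(((4*2)*6)*14))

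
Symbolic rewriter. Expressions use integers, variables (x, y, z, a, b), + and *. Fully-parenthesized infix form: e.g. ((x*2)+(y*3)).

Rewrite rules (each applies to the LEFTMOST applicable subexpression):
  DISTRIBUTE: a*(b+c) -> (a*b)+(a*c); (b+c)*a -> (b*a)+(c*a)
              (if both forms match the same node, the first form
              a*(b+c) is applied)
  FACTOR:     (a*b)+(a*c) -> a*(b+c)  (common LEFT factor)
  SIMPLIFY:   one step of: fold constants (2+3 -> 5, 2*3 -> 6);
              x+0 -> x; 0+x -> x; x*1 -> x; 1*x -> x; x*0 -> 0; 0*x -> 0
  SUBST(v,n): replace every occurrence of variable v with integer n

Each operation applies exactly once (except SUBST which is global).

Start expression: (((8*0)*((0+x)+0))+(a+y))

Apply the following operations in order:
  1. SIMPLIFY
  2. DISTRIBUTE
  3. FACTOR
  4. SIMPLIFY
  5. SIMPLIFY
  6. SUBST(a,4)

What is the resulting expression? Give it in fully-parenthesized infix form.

Start: (((8*0)*((0+x)+0))+(a+y))
Apply SIMPLIFY at LL (target: (8*0)): (((8*0)*((0+x)+0))+(a+y)) -> ((0*((0+x)+0))+(a+y))
Apply DISTRIBUTE at L (target: (0*((0+x)+0))): ((0*((0+x)+0))+(a+y)) -> (((0*(0+x))+(0*0))+(a+y))
Apply FACTOR at L (target: ((0*(0+x))+(0*0))): (((0*(0+x))+(0*0))+(a+y)) -> ((0*((0+x)+0))+(a+y))
Apply SIMPLIFY at L (target: (0*((0+x)+0))): ((0*((0+x)+0))+(a+y)) -> (0+(a+y))
Apply SIMPLIFY at root (target: (0+(a+y))): (0+(a+y)) -> (a+y)
Apply SUBST(a,4): (a+y) -> (4+y)

Answer: (4+y)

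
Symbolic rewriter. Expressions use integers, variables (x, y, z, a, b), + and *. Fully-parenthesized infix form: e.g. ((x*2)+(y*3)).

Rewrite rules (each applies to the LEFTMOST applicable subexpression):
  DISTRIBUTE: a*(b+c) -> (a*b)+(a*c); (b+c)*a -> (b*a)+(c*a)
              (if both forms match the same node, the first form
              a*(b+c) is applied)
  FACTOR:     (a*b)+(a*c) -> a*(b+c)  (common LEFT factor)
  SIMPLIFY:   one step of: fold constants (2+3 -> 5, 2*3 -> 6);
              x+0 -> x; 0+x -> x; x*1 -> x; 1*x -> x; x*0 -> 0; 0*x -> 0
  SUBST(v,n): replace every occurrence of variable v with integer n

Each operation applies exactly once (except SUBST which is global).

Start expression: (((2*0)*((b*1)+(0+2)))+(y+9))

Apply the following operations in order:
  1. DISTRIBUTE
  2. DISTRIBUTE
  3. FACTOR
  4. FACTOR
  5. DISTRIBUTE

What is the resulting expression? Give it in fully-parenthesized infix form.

Answer: ((((2*0)*(b*1))+((2*0)*(0+2)))+(y+9))

Derivation:
Start: (((2*0)*((b*1)+(0+2)))+(y+9))
Apply DISTRIBUTE at L (target: ((2*0)*((b*1)+(0+2)))): (((2*0)*((b*1)+(0+2)))+(y+9)) -> ((((2*0)*(b*1))+((2*0)*(0+2)))+(y+9))
Apply DISTRIBUTE at LR (target: ((2*0)*(0+2))): ((((2*0)*(b*1))+((2*0)*(0+2)))+(y+9)) -> ((((2*0)*(b*1))+(((2*0)*0)+((2*0)*2)))+(y+9))
Apply FACTOR at LR (target: (((2*0)*0)+((2*0)*2))): ((((2*0)*(b*1))+(((2*0)*0)+((2*0)*2)))+(y+9)) -> ((((2*0)*(b*1))+((2*0)*(0+2)))+(y+9))
Apply FACTOR at L (target: (((2*0)*(b*1))+((2*0)*(0+2)))): ((((2*0)*(b*1))+((2*0)*(0+2)))+(y+9)) -> (((2*0)*((b*1)+(0+2)))+(y+9))
Apply DISTRIBUTE at L (target: ((2*0)*((b*1)+(0+2)))): (((2*0)*((b*1)+(0+2)))+(y+9)) -> ((((2*0)*(b*1))+((2*0)*(0+2)))+(y+9))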